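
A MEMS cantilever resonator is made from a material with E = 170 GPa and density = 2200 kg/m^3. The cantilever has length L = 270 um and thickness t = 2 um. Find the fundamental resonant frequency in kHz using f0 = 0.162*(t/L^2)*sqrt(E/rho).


Step 1: Convert units to SI.
t_SI = 2e-6 m, L_SI = 270e-6 m
Step 2: Calculate sqrt(E/rho).
sqrt(170e9 / 2200) = 8790.49 m/s
Step 3: Compute f0.
f0 = 0.162 * 2e-6 / (270e-6)^2 * 8790.49 = 39068.8 Hz = 39.07 kHz


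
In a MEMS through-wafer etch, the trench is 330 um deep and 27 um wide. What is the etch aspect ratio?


Step 1: AR = depth / width
Step 2: AR = 330 / 27
AR = 12.2


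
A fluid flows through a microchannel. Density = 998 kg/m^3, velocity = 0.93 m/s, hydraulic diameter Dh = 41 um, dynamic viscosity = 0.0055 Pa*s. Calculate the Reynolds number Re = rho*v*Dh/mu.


Step 1: Convert Dh to meters: Dh = 41e-6 m
Step 2: Re = rho * v * Dh / mu
Re = 998 * 0.93 * 41e-6 / 0.0055
Re = 6.919


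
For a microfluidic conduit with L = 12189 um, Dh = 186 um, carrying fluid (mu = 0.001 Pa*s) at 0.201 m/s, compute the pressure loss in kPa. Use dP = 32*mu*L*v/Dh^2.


Step 1: Convert to SI: L = 12189e-6 m, Dh = 186e-6 m
Step 2: dP = 32 * 0.001 * 12189e-6 * 0.201 / (186e-6)^2
Step 3: dP = 2266.15 Pa
Step 4: Convert to kPa: dP = 2.27 kPa


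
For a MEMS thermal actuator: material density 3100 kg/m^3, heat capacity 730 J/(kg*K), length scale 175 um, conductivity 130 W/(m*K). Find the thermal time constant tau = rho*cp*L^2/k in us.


Step 1: Convert L to m: L = 175e-6 m
Step 2: L^2 = (175e-6)^2 = 3.0625e-08 m^2
Step 3: tau = 3100 * 730 * 3.0625e-08 / 130 = 5.3311058e-04 s
Step 4: Convert to microseconds (multiply by 1e6).
tau = 533.111 us


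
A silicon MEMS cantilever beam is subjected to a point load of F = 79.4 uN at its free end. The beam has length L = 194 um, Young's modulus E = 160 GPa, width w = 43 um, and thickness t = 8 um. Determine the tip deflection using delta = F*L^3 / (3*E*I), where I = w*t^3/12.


Step 1: Calculate the second moment of area.
I = w * t^3 / 12 = 43 * 8^3 / 12 = 1834.6667 um^4
Step 2: Convert E to consistent units (1 GPa = 1000 uN/um^2).
E = 160 GPa = 160000 uN/um^2
Step 3: Calculate tip deflection.
delta = F * L^3 / (3 * E * I)
delta = 79.4 * 194^3 / (3 * 160000 * 1834.6667)
delta = 0.6583 um


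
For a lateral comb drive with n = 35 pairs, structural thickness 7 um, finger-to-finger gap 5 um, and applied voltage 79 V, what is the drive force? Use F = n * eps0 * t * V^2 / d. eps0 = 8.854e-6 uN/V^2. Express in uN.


Step 1: Parameters: n=35, eps0=8.854e-6 uN/V^2, t=7 um, V=79 V, d=5 um
Step 2: V^2 = 6241
Step 3: F = 35 * 8.854e-6 * 7 * 6241 / 5
F = 2.708 uN


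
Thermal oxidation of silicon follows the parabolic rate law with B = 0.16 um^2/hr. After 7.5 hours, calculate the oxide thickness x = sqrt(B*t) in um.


Step 1: Compute B*t = 0.16 * 7.5 = 1.2
Step 2: x = sqrt(1.2)
x = 1.095 um


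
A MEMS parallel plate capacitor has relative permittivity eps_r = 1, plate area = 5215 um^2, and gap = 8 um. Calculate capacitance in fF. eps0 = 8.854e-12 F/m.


Step 1: Convert area to m^2: A = 5215e-12 m^2
Step 2: Convert gap to m: d = 8e-6 m
Step 3: C = eps0 * eps_r * A / d
C = 8.854e-12 * 1 * 5215e-12 / 8e-6
Step 4: Convert to fF (multiply by 1e15).
C = 5.77 fF


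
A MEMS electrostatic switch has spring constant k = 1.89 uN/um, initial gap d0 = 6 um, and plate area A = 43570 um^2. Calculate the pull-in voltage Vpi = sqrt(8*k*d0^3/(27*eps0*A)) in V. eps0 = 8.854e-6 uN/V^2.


Step 1: Compute numerator: 8 * k * d0^3 = 8 * 1.89 * 6^3 = 3265.92
Step 2: Compute denominator: 27 * eps0 * A = 27 * 8.854e-6 * 43570 = 10.415757
Step 3: Vpi = sqrt(3265.92 / 10.415757)
Vpi = 17.71 V


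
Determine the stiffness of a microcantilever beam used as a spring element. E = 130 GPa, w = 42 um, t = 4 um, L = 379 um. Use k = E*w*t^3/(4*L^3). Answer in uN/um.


Step 1: Convert E to consistent units (1 GPa = 1000 uN/um^2).
E = 130 GPa = 130000 uN/um^2
Step 2: Compute t^3 = 4^3 = 64
Step 3: Compute L^3 = 379^3 = 54439939
Step 4: k = 130000 * 42 * 64 / (4 * 54439939)
k = 1.6047 uN/um


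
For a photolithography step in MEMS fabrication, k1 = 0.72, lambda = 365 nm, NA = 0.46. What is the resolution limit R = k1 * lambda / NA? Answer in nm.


Step 1: Identify values: k1 = 0.72, lambda = 365 nm, NA = 0.46
Step 2: R = k1 * lambda / NA
R = 0.72 * 365 / 0.46
R = 571.3 nm


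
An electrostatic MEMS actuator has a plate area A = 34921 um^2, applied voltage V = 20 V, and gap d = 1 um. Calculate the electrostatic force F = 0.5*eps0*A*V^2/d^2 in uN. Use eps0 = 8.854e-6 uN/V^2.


Step 1: Identify parameters.
eps0 = 8.854e-6 uN/V^2, A = 34921 um^2, V = 20 V, d = 1 um
Step 2: Compute V^2 = 20^2 = 400
Step 3: Compute d^2 = 1^2 = 1
Step 4: F = 0.5 * 8.854e-6 * 34921 * 400 / 1
F = 61.838 uN


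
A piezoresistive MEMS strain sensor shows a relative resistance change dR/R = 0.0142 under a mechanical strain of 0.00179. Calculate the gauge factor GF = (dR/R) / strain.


Step 1: Identify values.
dR/R = 0.0142, strain = 0.00179
Step 2: GF = (dR/R) / strain = 0.0142 / 0.00179
GF = 7.9


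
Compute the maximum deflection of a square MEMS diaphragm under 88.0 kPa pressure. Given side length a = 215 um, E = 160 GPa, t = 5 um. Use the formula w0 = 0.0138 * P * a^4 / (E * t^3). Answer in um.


Step 1: Convert pressure to compatible units (E is in GPa, so P in GPa).
P = 88.0 kPa = 88.0e-6 GPa
Step 2: Compute numerator: 0.0138 * P * a^4.
a^4 = 215^4 = 2136750625
numerator = 0.0138 * 88.0e-6 * 2136750625 = 2.59487e+03
Step 3: Compute denominator: E * t^3 = 160 * 5^3 = 20000
Step 4: w0 = numerator / denominator = 2.59487e+03 / 20000 = 0.1297 um


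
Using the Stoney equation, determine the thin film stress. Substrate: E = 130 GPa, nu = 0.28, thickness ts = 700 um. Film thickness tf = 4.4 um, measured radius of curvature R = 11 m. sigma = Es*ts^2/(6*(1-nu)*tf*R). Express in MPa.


Step 1: Compute numerator: Es * ts^2 = 130 * 700^2 = 63700000 (GPa*um^2)
Step 2: Compute denominator (R in um): 6*(1-nu)*tf*R = 6*0.72*4.4*11e6 = 209088000.0 (um^2)
Step 3: sigma (GPa) = 63700000 / 209088000.0 = 3.04656e-01 GPa
Step 4: Convert to MPa (x1000): sigma = 304.7 MPa


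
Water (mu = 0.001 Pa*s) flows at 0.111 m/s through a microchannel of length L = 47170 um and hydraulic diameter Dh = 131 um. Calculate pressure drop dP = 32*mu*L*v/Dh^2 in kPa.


Step 1: Convert to SI: L = 47170e-6 m, Dh = 131e-6 m
Step 2: dP = 32 * 0.001 * 47170e-6 * 0.111 / (131e-6)^2
Step 3: dP = 9763.29 Pa
Step 4: Convert to kPa: dP = 9.76 kPa


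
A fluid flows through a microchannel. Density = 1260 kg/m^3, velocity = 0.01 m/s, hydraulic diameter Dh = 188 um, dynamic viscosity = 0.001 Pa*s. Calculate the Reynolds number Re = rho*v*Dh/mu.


Step 1: Convert Dh to meters: Dh = 188e-6 m
Step 2: Re = rho * v * Dh / mu
Re = 1260 * 0.01 * 188e-6 / 0.001
Re = 2.369


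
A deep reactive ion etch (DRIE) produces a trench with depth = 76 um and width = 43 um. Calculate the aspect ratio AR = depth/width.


Step 1: AR = depth / width
Step 2: AR = 76 / 43
AR = 1.8


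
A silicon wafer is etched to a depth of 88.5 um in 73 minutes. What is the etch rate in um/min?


Step 1: Etch rate = depth / time
Step 2: rate = 88.5 / 73
rate = 1.212 um/min


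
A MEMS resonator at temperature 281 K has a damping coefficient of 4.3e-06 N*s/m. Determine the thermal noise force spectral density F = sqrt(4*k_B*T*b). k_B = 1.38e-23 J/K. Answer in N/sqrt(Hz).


Step 1: Compute 4 * k_B * T * b
= 4 * 1.38e-23 * 281 * 4.3e-06
= 6.6698e-26 N^2/Hz
Step 2: F_noise = sqrt(6.6698e-26)
F_noise = 2.58e-13 N/sqrt(Hz)


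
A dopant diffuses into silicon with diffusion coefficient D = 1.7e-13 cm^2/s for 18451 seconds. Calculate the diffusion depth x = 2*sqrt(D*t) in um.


Step 1: Compute D*t = 1.7e-13 * 18451 = 3.13667e-09 cm^2
Step 2: sqrt(D*t) = 5.6006e-05 cm
Step 3: x = 2 * 5.6006e-05 cm = 1.12012e-04 cm
Step 4: Convert to um (1 cm = 1e4 um): x = 1.12 um


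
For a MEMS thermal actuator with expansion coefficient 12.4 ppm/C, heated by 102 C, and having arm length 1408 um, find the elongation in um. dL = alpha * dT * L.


Step 1: Convert CTE: alpha = 12.4 ppm/C = 12.4e-6 /C
Step 2: dL = 12.4e-6 * 102 * 1408
dL = 1.7808 um


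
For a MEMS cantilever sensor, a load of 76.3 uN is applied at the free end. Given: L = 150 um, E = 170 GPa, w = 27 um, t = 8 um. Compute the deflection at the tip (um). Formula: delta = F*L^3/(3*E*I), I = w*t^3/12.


Step 1: Calculate the second moment of area.
I = w * t^3 / 12 = 27 * 8^3 / 12 = 1152.0 um^4
Step 2: Convert E to consistent units (1 GPa = 1000 uN/um^2).
E = 170 GPa = 170000 uN/um^2
Step 3: Calculate tip deflection.
delta = F * L^3 / (3 * E * I)
delta = 76.3 * 150^3 / (3 * 170000 * 1152.0)
delta = 0.4383 um


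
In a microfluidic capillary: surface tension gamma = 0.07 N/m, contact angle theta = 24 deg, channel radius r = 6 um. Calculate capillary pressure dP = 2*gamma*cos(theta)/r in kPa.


Step 1: cos(24 deg) = 0.9135
Step 2: Convert r to m: r = 6e-6 m
Step 3: dP = 2 * 0.07 * 0.9135 / 6e-6 = 21315.0 Pa
Step 4: Convert Pa to kPa (divide by 1000).
dP = 21.32 kPa


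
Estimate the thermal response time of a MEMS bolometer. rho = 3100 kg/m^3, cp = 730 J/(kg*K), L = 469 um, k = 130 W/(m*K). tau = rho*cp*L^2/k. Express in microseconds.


Step 1: Convert L to m: L = 469e-6 m
Step 2: L^2 = (469e-6)^2 = 2.19961e-07 m^2
Step 3: tau = 3100 * 730 * 2.19961e-07 / 130 = 3.82901341e-03 s
Step 4: Convert to microseconds (multiply by 1e6).
tau = 3829.013 us


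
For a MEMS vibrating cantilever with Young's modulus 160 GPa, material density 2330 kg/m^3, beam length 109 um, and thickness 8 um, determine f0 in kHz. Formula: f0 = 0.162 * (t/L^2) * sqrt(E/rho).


Step 1: Convert units to SI.
t_SI = 8e-6 m, L_SI = 109e-6 m
Step 2: Calculate sqrt(E/rho).
sqrt(160e9 / 2330) = 8286.71 m/s
Step 3: Compute f0.
f0 = 0.162 * 8e-6 / (109e-6)^2 * 8286.71 = 903928.6 Hz = 903.93 kHz


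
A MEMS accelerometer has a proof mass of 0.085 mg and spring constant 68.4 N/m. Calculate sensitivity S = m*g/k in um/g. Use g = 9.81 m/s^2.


Step 1: Convert mass: m = 0.085 mg = 8.50e-08 kg
Step 2: S = m * g / k = 8.50e-08 * 9.81 / 68.4
Step 3: S = 1.22e-08 m/g
Step 4: Convert to um/g: S = 0.012 um/g


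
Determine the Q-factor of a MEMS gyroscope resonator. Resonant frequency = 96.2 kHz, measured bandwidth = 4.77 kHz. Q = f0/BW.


Step 1: Q = f0 / bandwidth
Step 2: Q = 96.2 / 4.77
Q = 20.2


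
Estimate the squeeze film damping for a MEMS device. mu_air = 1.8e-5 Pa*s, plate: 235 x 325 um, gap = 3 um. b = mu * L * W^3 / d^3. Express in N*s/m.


Step 1: Convert to SI.
L = 235e-6 m, W = 325e-6 m, d = 3e-6 m
Step 2: W^3 = (325e-6)^3 = 3.43e-11 m^3
Step 3: d^3 = (3e-6)^3 = 2.70e-17 m^3
Step 4: b = 1.8e-5 * 235e-6 * 3.43e-11 / 2.70e-17
b = 5.38e-03 N*s/m


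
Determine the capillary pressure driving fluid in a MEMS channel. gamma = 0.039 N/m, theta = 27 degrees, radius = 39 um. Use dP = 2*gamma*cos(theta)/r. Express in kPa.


Step 1: cos(27 deg) = 0.891
Step 2: Convert r to m: r = 39e-6 m
Step 3: dP = 2 * 0.039 * 0.891 / 39e-6 = 1782.0 Pa
Step 4: Convert Pa to kPa (divide by 1000).
dP = 1.78 kPa


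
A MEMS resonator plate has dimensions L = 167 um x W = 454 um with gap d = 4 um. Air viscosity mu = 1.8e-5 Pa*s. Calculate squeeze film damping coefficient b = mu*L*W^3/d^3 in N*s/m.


Step 1: Convert to SI.
L = 167e-6 m, W = 454e-6 m, d = 4e-6 m
Step 2: W^3 = (454e-6)^3 = 9.36e-11 m^3
Step 3: d^3 = (4e-6)^3 = 6.40e-17 m^3
Step 4: b = 1.8e-5 * 167e-6 * 9.36e-11 / 6.40e-17
b = 4.40e-03 N*s/m


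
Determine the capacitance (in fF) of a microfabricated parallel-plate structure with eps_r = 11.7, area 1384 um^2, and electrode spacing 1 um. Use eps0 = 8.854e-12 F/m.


Step 1: Convert area to m^2: A = 1384e-12 m^2
Step 2: Convert gap to m: d = 1e-6 m
Step 3: C = eps0 * eps_r * A / d
C = 8.854e-12 * 11.7 * 1384e-12 / 1e-6
Step 4: Convert to fF (multiply by 1e15).
C = 143.37 fF


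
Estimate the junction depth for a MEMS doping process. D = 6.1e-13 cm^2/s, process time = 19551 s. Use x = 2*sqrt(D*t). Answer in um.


Step 1: Compute D*t = 6.1e-13 * 19551 = 1.192611e-08 cm^2
Step 2: sqrt(D*t) = 1.09207e-04 cm
Step 3: x = 2 * 1.09207e-04 cm = 2.18414e-04 cm
Step 4: Convert to um (1 cm = 1e4 um): x = 2.184 um


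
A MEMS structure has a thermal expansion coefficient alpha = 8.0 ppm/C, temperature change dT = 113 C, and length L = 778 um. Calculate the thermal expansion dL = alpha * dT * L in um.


Step 1: Convert CTE: alpha = 8.0 ppm/C = 8.0e-6 /C
Step 2: dL = 8.0e-6 * 113 * 778
dL = 0.7033 um


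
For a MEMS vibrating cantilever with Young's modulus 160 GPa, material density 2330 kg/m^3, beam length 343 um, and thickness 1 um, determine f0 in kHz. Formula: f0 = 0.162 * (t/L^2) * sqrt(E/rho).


Step 1: Convert units to SI.
t_SI = 1e-6 m, L_SI = 343e-6 m
Step 2: Calculate sqrt(E/rho).
sqrt(160e9 / 2330) = 8286.71 m/s
Step 3: Compute f0.
f0 = 0.162 * 1e-6 / (343e-6)^2 * 8286.71 = 11410.6 Hz = 11.41 kHz


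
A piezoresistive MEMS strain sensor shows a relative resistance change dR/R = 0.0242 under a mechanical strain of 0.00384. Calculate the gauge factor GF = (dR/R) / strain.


Step 1: Identify values.
dR/R = 0.0242, strain = 0.00384
Step 2: GF = (dR/R) / strain = 0.0242 / 0.00384
GF = 6.3


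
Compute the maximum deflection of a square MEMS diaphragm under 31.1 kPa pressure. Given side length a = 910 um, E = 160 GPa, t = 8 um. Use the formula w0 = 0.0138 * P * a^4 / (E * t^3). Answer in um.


Step 1: Convert pressure to compatible units (E is in GPa, so P in GPa).
P = 31.1 kPa = 31.1e-6 GPa
Step 2: Compute numerator: 0.0138 * P * a^4.
a^4 = 910^4 = 685749610000
numerator = 0.0138 * 31.1e-6 * 685749610000 = 2.9431e+05
Step 3: Compute denominator: E * t^3 = 160 * 8^3 = 81920
Step 4: w0 = numerator / denominator = 2.9431e+05 / 81920 = 3.5927 um


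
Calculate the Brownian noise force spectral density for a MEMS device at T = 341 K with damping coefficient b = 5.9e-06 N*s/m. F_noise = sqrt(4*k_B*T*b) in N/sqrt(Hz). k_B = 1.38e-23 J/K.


Step 1: Compute 4 * k_B * T * b
= 4 * 1.38e-23 * 341 * 5.9e-06
= 1.1106e-25 N^2/Hz
Step 2: F_noise = sqrt(1.1106e-25)
F_noise = 3.33e-13 N/sqrt(Hz)


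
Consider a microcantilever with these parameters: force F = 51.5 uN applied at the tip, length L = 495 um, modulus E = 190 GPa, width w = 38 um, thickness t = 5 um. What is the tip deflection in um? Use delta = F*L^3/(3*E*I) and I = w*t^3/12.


Step 1: Calculate the second moment of area.
I = w * t^3 / 12 = 38 * 5^3 / 12 = 395.8333 um^4
Step 2: Convert E to consistent units (1 GPa = 1000 uN/um^2).
E = 190 GPa = 190000 uN/um^2
Step 3: Calculate tip deflection.
delta = F * L^3 / (3 * E * I)
delta = 51.5 * 495^3 / (3 * 190000 * 395.8333)
delta = 27.6844 um


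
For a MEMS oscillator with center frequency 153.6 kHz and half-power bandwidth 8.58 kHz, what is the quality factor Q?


Step 1: Q = f0 / bandwidth
Step 2: Q = 153.6 / 8.58
Q = 17.9


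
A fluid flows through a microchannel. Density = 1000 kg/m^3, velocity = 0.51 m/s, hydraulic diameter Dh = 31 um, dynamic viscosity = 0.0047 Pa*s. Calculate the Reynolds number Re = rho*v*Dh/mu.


Step 1: Convert Dh to meters: Dh = 31e-6 m
Step 2: Re = rho * v * Dh / mu
Re = 1000 * 0.51 * 31e-6 / 0.0047
Re = 3.364


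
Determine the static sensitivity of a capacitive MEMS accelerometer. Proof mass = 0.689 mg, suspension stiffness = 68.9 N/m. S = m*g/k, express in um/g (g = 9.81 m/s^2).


Step 1: Convert mass: m = 0.689 mg = 6.89e-07 kg
Step 2: S = m * g / k = 6.89e-07 * 9.81 / 68.9
Step 3: S = 9.81e-08 m/g
Step 4: Convert to um/g: S = 0.098 um/g


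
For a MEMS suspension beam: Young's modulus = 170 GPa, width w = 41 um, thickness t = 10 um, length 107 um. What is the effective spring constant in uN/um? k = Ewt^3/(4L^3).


Step 1: Convert E to consistent units (1 GPa = 1000 uN/um^2).
E = 170 GPa = 170000 uN/um^2
Step 2: Compute t^3 = 10^3 = 1000
Step 3: Compute L^3 = 107^3 = 1225043
Step 4: k = 170000 * 41 * 1000 / (4 * 1225043)
k = 1422.3991 uN/um


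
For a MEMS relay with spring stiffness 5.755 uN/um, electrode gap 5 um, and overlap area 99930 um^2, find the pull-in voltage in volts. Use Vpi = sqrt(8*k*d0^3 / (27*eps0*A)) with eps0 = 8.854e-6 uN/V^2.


Step 1: Compute numerator: 8 * k * d0^3 = 8 * 5.755 * 5^3 = 5755.0
Step 2: Compute denominator: 27 * eps0 * A = 27 * 8.854e-6 * 99930 = 23.889066
Step 3: Vpi = sqrt(5755.0 / 23.889066)
Vpi = 15.52 V


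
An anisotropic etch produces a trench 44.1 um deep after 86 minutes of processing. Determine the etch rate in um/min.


Step 1: Etch rate = depth / time
Step 2: rate = 44.1 / 86
rate = 0.513 um/min


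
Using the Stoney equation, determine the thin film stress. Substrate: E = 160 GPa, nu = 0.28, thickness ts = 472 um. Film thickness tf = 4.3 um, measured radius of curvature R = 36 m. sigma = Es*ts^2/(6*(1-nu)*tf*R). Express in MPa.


Step 1: Compute numerator: Es * ts^2 = 160 * 472^2 = 35645440 (GPa*um^2)
Step 2: Compute denominator (R in um): 6*(1-nu)*tf*R = 6*0.72*4.3*36e6 = 668736000.0 (um^2)
Step 3: sigma (GPa) = 35645440 / 668736000.0 = 5.3303e-02 GPa
Step 4: Convert to MPa (x1000): sigma = 53.3 MPa


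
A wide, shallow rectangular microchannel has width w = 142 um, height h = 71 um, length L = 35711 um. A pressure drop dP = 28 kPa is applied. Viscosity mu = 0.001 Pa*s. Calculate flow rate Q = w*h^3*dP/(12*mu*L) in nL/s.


Step 1: Convert all dimensions to SI (meters).
w = 142e-6 m, h = 71e-6 m, L = 35711e-6 m, dP = 28e3 Pa
Step 2: Q = w * h^3 * dP / (12 * mu * L)
Q = 142e-6 * (71e-6)^3 * 28e3 / (12 * 0.001 * 35711e-6) = 3.32076516e-09 m^3/s
Step 3: Convert Q from m^3/s to nL/s (1 m^3 = 1e12 nL, so multiply by 1e12).
Q = 3320.765 nL/s


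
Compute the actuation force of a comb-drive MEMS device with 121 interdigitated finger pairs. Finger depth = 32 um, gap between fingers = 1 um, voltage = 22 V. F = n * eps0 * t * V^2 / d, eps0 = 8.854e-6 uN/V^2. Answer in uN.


Step 1: Parameters: n=121, eps0=8.854e-6 uN/V^2, t=32 um, V=22 V, d=1 um
Step 2: V^2 = 484
Step 3: F = 121 * 8.854e-6 * 32 * 484 / 1
F = 16.593 uN


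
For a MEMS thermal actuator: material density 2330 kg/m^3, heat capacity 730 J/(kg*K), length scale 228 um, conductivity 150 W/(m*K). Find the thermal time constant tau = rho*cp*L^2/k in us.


Step 1: Convert L to m: L = 228e-6 m
Step 2: L^2 = (228e-6)^2 = 5.1984e-08 m^2
Step 3: tau = 2330 * 730 * 5.1984e-08 / 150 = 5.894639e-04 s
Step 4: Convert to microseconds (multiply by 1e6).
tau = 589.464 us


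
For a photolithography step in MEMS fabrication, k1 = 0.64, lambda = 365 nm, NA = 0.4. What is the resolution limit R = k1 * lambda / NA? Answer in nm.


Step 1: Identify values: k1 = 0.64, lambda = 365 nm, NA = 0.4
Step 2: R = k1 * lambda / NA
R = 0.64 * 365 / 0.4
R = 584.0 nm


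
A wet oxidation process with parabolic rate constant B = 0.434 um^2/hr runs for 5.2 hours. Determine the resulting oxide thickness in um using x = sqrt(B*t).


Step 1: Compute B*t = 0.434 * 5.2 = 2.2568
Step 2: x = sqrt(2.2568)
x = 1.502 um


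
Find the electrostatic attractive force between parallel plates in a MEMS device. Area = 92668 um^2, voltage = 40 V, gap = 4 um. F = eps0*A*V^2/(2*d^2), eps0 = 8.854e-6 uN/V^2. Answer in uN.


Step 1: Identify parameters.
eps0 = 8.854e-6 uN/V^2, A = 92668 um^2, V = 40 V, d = 4 um
Step 2: Compute V^2 = 40^2 = 1600
Step 3: Compute d^2 = 4^2 = 16
Step 4: F = 0.5 * 8.854e-6 * 92668 * 1600 / 16
F = 41.024 uN


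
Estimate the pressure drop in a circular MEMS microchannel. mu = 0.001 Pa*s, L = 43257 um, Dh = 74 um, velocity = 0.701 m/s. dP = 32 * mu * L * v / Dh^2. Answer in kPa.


Step 1: Convert to SI: L = 43257e-6 m, Dh = 74e-6 m
Step 2: dP = 32 * 0.001 * 43257e-6 * 0.701 / (74e-6)^2
Step 3: dP = 177198.87 Pa
Step 4: Convert to kPa: dP = 177.2 kPa


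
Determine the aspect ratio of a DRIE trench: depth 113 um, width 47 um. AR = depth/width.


Step 1: AR = depth / width
Step 2: AR = 113 / 47
AR = 2.4


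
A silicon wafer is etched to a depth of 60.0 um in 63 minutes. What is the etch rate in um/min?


Step 1: Etch rate = depth / time
Step 2: rate = 60.0 / 63
rate = 0.952 um/min


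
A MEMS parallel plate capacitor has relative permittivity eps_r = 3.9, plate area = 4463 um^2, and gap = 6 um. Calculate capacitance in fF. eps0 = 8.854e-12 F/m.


Step 1: Convert area to m^2: A = 4463e-12 m^2
Step 2: Convert gap to m: d = 6e-6 m
Step 3: C = eps0 * eps_r * A / d
C = 8.854e-12 * 3.9 * 4463e-12 / 6e-6
Step 4: Convert to fF (multiply by 1e15).
C = 25.69 fF


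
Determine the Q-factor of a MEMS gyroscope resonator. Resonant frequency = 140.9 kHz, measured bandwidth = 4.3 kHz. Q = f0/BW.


Step 1: Q = f0 / bandwidth
Step 2: Q = 140.9 / 4.3
Q = 32.8


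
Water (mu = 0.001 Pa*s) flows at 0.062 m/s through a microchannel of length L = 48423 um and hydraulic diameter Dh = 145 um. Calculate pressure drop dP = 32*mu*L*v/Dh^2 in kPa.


Step 1: Convert to SI: L = 48423e-6 m, Dh = 145e-6 m
Step 2: dP = 32 * 0.001 * 48423e-6 * 0.062 / (145e-6)^2
Step 3: dP = 4569.38 Pa
Step 4: Convert to kPa: dP = 4.57 kPa


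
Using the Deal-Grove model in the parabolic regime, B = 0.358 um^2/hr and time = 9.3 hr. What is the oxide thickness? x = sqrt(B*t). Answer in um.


Step 1: Compute B*t = 0.358 * 9.3 = 3.3294
Step 2: x = sqrt(3.3294)
x = 1.825 um


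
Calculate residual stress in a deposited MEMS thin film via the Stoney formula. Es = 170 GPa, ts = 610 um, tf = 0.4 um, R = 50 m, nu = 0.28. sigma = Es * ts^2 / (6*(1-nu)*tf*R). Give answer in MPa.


Step 1: Compute numerator: Es * ts^2 = 170 * 610^2 = 63257000 (GPa*um^2)
Step 2: Compute denominator (R in um): 6*(1-nu)*tf*R = 6*0.72*0.4*50e6 = 86400000.0 (um^2)
Step 3: sigma (GPa) = 63257000 / 86400000.0 = 7.32141e-01 GPa
Step 4: Convert to MPa (x1000): sigma = 732.1 MPa


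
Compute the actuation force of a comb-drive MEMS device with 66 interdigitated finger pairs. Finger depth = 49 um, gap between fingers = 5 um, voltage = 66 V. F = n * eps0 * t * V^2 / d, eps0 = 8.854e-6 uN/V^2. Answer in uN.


Step 1: Parameters: n=66, eps0=8.854e-6 uN/V^2, t=49 um, V=66 V, d=5 um
Step 2: V^2 = 4356
Step 3: F = 66 * 8.854e-6 * 49 * 4356 / 5
F = 24.946 uN


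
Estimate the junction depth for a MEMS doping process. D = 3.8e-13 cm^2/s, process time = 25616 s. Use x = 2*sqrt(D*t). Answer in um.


Step 1: Compute D*t = 3.8e-13 * 25616 = 9.73408e-09 cm^2
Step 2: sqrt(D*t) = 9.86614e-05 cm
Step 3: x = 2 * 9.86614e-05 cm = 1.973228e-04 cm
Step 4: Convert to um (1 cm = 1e4 um): x = 1.973 um


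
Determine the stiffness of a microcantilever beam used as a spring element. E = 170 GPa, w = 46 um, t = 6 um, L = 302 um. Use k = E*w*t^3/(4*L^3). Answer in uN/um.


Step 1: Convert E to consistent units (1 GPa = 1000 uN/um^2).
E = 170 GPa = 170000 uN/um^2
Step 2: Compute t^3 = 6^3 = 216
Step 3: Compute L^3 = 302^3 = 27543608
Step 4: k = 170000 * 46 * 216 / (4 * 27543608)
k = 15.3313 uN/um


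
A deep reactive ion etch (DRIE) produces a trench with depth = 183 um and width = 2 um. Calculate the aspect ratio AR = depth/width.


Step 1: AR = depth / width
Step 2: AR = 183 / 2
AR = 91.5


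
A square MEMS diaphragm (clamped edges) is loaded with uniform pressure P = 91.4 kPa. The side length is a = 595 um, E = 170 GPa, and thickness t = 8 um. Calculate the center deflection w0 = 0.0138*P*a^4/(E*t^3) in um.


Step 1: Convert pressure to compatible units (E is in GPa, so P in GPa).
P = 91.4 kPa = 91.4e-6 GPa
Step 2: Compute numerator: 0.0138 * P * a^4.
a^4 = 595^4 = 125333700625
numerator = 0.0138 * 91.4e-6 * 125333700625 = 1.580859e+05
Step 3: Compute denominator: E * t^3 = 170 * 8^3 = 87040
Step 4: w0 = numerator / denominator = 1.580859e+05 / 87040 = 1.8162 um


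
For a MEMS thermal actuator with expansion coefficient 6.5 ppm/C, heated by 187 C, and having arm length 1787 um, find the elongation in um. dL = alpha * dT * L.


Step 1: Convert CTE: alpha = 6.5 ppm/C = 6.5e-6 /C
Step 2: dL = 6.5e-6 * 187 * 1787
dL = 2.1721 um


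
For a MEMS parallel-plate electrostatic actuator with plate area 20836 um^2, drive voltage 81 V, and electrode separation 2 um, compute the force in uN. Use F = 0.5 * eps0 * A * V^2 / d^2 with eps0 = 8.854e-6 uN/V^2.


Step 1: Identify parameters.
eps0 = 8.854e-6 uN/V^2, A = 20836 um^2, V = 81 V, d = 2 um
Step 2: Compute V^2 = 81^2 = 6561
Step 3: Compute d^2 = 2^2 = 4
Step 4: F = 0.5 * 8.854e-6 * 20836 * 6561 / 4
F = 151.298 uN


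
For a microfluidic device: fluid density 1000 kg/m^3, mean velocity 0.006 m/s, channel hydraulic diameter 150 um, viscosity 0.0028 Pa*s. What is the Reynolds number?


Step 1: Convert Dh to meters: Dh = 150e-6 m
Step 2: Re = rho * v * Dh / mu
Re = 1000 * 0.006 * 150e-6 / 0.0028
Re = 0.321


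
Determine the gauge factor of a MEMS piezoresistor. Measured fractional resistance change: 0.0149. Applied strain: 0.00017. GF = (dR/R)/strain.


Step 1: Identify values.
dR/R = 0.0149, strain = 0.00017
Step 2: GF = (dR/R) / strain = 0.0149 / 0.00017
GF = 87.6


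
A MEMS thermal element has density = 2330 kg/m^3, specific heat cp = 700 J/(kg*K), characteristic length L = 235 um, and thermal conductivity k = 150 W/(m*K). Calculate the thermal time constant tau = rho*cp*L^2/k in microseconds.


Step 1: Convert L to m: L = 235e-6 m
Step 2: L^2 = (235e-6)^2 = 5.5225e-08 m^2
Step 3: tau = 2330 * 700 * 5.5225e-08 / 150 = 6.004798e-04 s
Step 4: Convert to microseconds (multiply by 1e6).
tau = 600.48 us


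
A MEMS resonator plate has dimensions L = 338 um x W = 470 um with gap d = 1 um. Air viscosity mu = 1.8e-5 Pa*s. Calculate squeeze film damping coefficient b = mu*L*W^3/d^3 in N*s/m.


Step 1: Convert to SI.
L = 338e-6 m, W = 470e-6 m, d = 1e-6 m
Step 2: W^3 = (470e-6)^3 = 1.04e-10 m^3
Step 3: d^3 = (1e-6)^3 = 1.00e-18 m^3
Step 4: b = 1.8e-5 * 338e-6 * 1.04e-10 / 1.00e-18
b = 6.32e-01 N*s/m


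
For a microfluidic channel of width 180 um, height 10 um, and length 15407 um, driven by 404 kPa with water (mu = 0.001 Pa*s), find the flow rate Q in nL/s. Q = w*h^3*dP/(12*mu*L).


Step 1: Convert all dimensions to SI (meters).
w = 180e-6 m, h = 10e-6 m, L = 15407e-6 m, dP = 404e3 Pa
Step 2: Q = w * h^3 * dP / (12 * mu * L)
Q = 180e-6 * (10e-6)^3 * 404e3 / (12 * 0.001 * 15407e-6) = 3.9332771e-10 m^3/s
Step 3: Convert Q from m^3/s to nL/s (1 m^3 = 1e12 nL, so multiply by 1e12).
Q = 393.328 nL/s


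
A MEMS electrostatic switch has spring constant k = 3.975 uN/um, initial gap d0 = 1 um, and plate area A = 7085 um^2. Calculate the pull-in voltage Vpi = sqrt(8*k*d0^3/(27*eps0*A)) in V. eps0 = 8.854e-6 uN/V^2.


Step 1: Compute numerator: 8 * k * d0^3 = 8 * 3.975 * 1^3 = 31.8
Step 2: Compute denominator: 27 * eps0 * A = 27 * 8.854e-6 * 7085 = 1.693726
Step 3: Vpi = sqrt(31.8 / 1.693726)
Vpi = 4.33 V


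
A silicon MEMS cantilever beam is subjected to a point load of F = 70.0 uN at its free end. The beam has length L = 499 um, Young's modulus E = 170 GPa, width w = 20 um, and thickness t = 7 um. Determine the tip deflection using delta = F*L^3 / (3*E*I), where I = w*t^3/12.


Step 1: Calculate the second moment of area.
I = w * t^3 / 12 = 20 * 7^3 / 12 = 571.6667 um^4
Step 2: Convert E to consistent units (1 GPa = 1000 uN/um^2).
E = 170 GPa = 170000 uN/um^2
Step 3: Calculate tip deflection.
delta = F * L^3 / (3 * E * I)
delta = 70.0 * 499^3 / (3 * 170000 * 571.6667)
delta = 29.8323 um


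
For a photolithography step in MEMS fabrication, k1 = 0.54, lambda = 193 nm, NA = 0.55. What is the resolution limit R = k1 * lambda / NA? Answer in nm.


Step 1: Identify values: k1 = 0.54, lambda = 193 nm, NA = 0.55
Step 2: R = k1 * lambda / NA
R = 0.54 * 193 / 0.55
R = 189.5 nm


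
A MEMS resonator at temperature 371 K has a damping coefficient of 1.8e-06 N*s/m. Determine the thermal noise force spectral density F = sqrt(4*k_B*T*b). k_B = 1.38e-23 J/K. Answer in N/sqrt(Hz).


Step 1: Compute 4 * k_B * T * b
= 4 * 1.38e-23 * 371 * 1.8e-06
= 3.6863e-26 N^2/Hz
Step 2: F_noise = sqrt(3.6863e-26)
F_noise = 1.92e-13 N/sqrt(Hz)


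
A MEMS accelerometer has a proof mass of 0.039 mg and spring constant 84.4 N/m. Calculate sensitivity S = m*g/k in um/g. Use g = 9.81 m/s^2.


Step 1: Convert mass: m = 0.039 mg = 3.90e-08 kg
Step 2: S = m * g / k = 3.90e-08 * 9.81 / 84.4
Step 3: S = 4.53e-09 m/g
Step 4: Convert to um/g: S = 0.005 um/g


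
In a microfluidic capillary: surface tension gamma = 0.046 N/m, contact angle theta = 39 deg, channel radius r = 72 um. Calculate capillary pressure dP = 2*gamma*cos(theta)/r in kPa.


Step 1: cos(39 deg) = 0.7771
Step 2: Convert r to m: r = 72e-6 m
Step 3: dP = 2 * 0.046 * 0.7771 / 72e-6 = 993.0 Pa
Step 4: Convert Pa to kPa (divide by 1000).
dP = 0.99 kPa


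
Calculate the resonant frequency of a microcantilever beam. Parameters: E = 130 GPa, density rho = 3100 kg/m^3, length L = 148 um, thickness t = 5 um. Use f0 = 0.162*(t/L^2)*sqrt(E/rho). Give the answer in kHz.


Step 1: Convert units to SI.
t_SI = 5e-6 m, L_SI = 148e-6 m
Step 2: Calculate sqrt(E/rho).
sqrt(130e9 / 3100) = 6475.76 m/s
Step 3: Compute f0.
f0 = 0.162 * 5e-6 / (148e-6)^2 * 6475.76 = 239470.7 Hz = 239.47 kHz


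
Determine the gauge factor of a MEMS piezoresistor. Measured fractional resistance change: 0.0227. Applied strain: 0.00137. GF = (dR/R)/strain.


Step 1: Identify values.
dR/R = 0.0227, strain = 0.00137
Step 2: GF = (dR/R) / strain = 0.0227 / 0.00137
GF = 16.6


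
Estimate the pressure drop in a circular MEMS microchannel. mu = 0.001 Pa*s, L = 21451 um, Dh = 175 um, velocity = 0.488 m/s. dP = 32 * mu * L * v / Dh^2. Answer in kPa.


Step 1: Convert to SI: L = 21451e-6 m, Dh = 175e-6 m
Step 2: dP = 32 * 0.001 * 21451e-6 * 0.488 / (175e-6)^2
Step 3: dP = 10938.08 Pa
Step 4: Convert to kPa: dP = 10.94 kPa


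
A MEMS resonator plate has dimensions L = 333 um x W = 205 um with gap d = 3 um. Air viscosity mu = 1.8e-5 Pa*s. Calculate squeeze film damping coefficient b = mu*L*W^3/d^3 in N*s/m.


Step 1: Convert to SI.
L = 333e-6 m, W = 205e-6 m, d = 3e-6 m
Step 2: W^3 = (205e-6)^3 = 8.62e-12 m^3
Step 3: d^3 = (3e-6)^3 = 2.70e-17 m^3
Step 4: b = 1.8e-5 * 333e-6 * 8.62e-12 / 2.70e-17
b = 1.91e-03 N*s/m


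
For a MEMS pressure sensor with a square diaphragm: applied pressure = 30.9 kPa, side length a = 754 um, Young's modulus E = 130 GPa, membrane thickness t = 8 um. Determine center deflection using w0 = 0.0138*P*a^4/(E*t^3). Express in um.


Step 1: Convert pressure to compatible units (E is in GPa, so P in GPa).
P = 30.9 kPa = 30.9e-6 GPa
Step 2: Compute numerator: 0.0138 * P * a^4.
a^4 = 754^4 = 323210442256
numerator = 0.0138 * 30.9e-6 * 323210442256 = 1.378234e+05
Step 3: Compute denominator: E * t^3 = 130 * 8^3 = 66560
Step 4: w0 = numerator / denominator = 1.378234e+05 / 66560 = 2.0707 um


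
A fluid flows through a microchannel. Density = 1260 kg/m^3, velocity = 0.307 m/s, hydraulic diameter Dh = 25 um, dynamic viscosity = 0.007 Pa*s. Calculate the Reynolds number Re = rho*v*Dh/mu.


Step 1: Convert Dh to meters: Dh = 25e-6 m
Step 2: Re = rho * v * Dh / mu
Re = 1260 * 0.307 * 25e-6 / 0.007
Re = 1.382


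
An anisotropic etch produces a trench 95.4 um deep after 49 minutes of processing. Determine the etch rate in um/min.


Step 1: Etch rate = depth / time
Step 2: rate = 95.4 / 49
rate = 1.947 um/min


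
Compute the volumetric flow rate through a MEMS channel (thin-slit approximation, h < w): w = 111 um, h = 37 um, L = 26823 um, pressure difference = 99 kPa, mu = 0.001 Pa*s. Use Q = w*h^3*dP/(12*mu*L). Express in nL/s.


Step 1: Convert all dimensions to SI (meters).
w = 111e-6 m, h = 37e-6 m, L = 26823e-6 m, dP = 99e3 Pa
Step 2: Q = w * h^3 * dP / (12 * mu * L)
Q = 111e-6 * (37e-6)^3 * 99e3 / (12 * 0.001 * 26823e-6) = 1.72931755e-09 m^3/s
Step 3: Convert Q from m^3/s to nL/s (1 m^3 = 1e12 nL, so multiply by 1e12).
Q = 1729.318 nL/s


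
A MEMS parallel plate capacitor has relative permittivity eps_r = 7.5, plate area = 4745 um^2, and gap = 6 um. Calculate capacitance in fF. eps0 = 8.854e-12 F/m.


Step 1: Convert area to m^2: A = 4745e-12 m^2
Step 2: Convert gap to m: d = 6e-6 m
Step 3: C = eps0 * eps_r * A / d
C = 8.854e-12 * 7.5 * 4745e-12 / 6e-6
Step 4: Convert to fF (multiply by 1e15).
C = 52.52 fF


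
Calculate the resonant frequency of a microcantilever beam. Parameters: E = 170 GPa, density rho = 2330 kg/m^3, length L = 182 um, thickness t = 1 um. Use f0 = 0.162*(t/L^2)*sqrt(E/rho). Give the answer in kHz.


Step 1: Convert units to SI.
t_SI = 1e-6 m, L_SI = 182e-6 m
Step 2: Calculate sqrt(E/rho).
sqrt(170e9 / 2330) = 8541.74 m/s
Step 3: Compute f0.
f0 = 0.162 * 1e-6 / (182e-6)^2 * 8541.74 = 41775.2 Hz = 41.78 kHz


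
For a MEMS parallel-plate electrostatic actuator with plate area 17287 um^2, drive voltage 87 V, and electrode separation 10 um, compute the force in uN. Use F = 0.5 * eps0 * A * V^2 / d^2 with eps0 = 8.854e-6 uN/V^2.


Step 1: Identify parameters.
eps0 = 8.854e-6 uN/V^2, A = 17287 um^2, V = 87 V, d = 10 um
Step 2: Compute V^2 = 87^2 = 7569
Step 3: Compute d^2 = 10^2 = 100
Step 4: F = 0.5 * 8.854e-6 * 17287 * 7569 / 100
F = 5.793 uN


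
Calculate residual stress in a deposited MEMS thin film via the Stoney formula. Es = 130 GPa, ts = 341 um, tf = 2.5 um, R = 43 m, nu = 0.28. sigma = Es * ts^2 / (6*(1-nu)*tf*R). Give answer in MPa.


Step 1: Compute numerator: Es * ts^2 = 130 * 341^2 = 15116530 (GPa*um^2)
Step 2: Compute denominator (R in um): 6*(1-nu)*tf*R = 6*0.72*2.5*43e6 = 464400000.0 (um^2)
Step 3: sigma (GPa) = 15116530 / 464400000.0 = 3.2551e-02 GPa
Step 4: Convert to MPa (x1000): sigma = 32.6 MPa


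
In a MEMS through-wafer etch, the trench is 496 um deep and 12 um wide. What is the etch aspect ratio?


Step 1: AR = depth / width
Step 2: AR = 496 / 12
AR = 41.3


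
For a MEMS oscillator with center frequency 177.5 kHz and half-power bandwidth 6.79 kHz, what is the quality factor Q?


Step 1: Q = f0 / bandwidth
Step 2: Q = 177.5 / 6.79
Q = 26.1


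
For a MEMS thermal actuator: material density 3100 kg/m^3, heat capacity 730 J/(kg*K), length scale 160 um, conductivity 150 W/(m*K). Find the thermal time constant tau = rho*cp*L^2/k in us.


Step 1: Convert L to m: L = 160e-6 m
Step 2: L^2 = (160e-6)^2 = 2.56e-08 m^2
Step 3: tau = 3100 * 730 * 2.56e-08 / 150 = 3.8621867e-04 s
Step 4: Convert to microseconds (multiply by 1e6).
tau = 386.219 us


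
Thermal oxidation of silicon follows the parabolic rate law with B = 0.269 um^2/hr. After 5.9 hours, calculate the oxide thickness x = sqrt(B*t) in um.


Step 1: Compute B*t = 0.269 * 5.9 = 1.5871
Step 2: x = sqrt(1.5871)
x = 1.26 um


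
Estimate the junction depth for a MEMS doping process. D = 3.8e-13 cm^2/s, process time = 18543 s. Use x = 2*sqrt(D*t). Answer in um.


Step 1: Compute D*t = 3.8e-13 * 18543 = 7.04634e-09 cm^2
Step 2: sqrt(D*t) = 8.39425e-05 cm
Step 3: x = 2 * 8.39425e-05 cm = 1.67885e-04 cm
Step 4: Convert to um (1 cm = 1e4 um): x = 1.679 um


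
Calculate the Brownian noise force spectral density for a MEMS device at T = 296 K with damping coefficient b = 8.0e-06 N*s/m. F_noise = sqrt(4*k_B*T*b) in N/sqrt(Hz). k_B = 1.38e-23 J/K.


Step 1: Compute 4 * k_B * T * b
= 4 * 1.38e-23 * 296 * 8.0e-06
= 1.3071e-25 N^2/Hz
Step 2: F_noise = sqrt(1.3071e-25)
F_noise = 3.62e-13 N/sqrt(Hz)


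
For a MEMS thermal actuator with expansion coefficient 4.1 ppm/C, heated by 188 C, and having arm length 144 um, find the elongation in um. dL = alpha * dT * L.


Step 1: Convert CTE: alpha = 4.1 ppm/C = 4.1e-6 /C
Step 2: dL = 4.1e-6 * 188 * 144
dL = 0.111 um


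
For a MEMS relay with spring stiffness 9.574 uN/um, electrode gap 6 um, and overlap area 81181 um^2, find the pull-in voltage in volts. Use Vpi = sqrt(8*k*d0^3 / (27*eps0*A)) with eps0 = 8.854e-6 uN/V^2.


Step 1: Compute numerator: 8 * k * d0^3 = 8 * 9.574 * 6^3 = 16543.872
Step 2: Compute denominator: 27 * eps0 * A = 27 * 8.854e-6 * 81181 = 19.406967
Step 3: Vpi = sqrt(16543.872 / 19.406967)
Vpi = 29.2 V


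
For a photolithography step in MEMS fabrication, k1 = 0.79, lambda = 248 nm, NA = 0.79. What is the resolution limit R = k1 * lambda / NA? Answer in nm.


Step 1: Identify values: k1 = 0.79, lambda = 248 nm, NA = 0.79
Step 2: R = k1 * lambda / NA
R = 0.79 * 248 / 0.79
R = 248.0 nm


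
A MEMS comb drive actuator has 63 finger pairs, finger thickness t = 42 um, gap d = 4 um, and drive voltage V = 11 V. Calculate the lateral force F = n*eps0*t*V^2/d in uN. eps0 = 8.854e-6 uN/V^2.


Step 1: Parameters: n=63, eps0=8.854e-6 uN/V^2, t=42 um, V=11 V, d=4 um
Step 2: V^2 = 121
Step 3: F = 63 * 8.854e-6 * 42 * 121 / 4
F = 0.709 uN


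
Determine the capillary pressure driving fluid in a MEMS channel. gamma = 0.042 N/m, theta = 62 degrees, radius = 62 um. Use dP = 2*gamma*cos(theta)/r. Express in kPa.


Step 1: cos(62 deg) = 0.4695
Step 2: Convert r to m: r = 62e-6 m
Step 3: dP = 2 * 0.042 * 0.4695 / 62e-6 = 636.1 Pa
Step 4: Convert Pa to kPa (divide by 1000).
dP = 0.64 kPa


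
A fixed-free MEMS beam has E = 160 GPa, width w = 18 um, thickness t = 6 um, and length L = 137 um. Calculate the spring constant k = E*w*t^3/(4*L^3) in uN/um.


Step 1: Convert E to consistent units (1 GPa = 1000 uN/um^2).
E = 160 GPa = 160000 uN/um^2
Step 2: Compute t^3 = 6^3 = 216
Step 3: Compute L^3 = 137^3 = 2571353
Step 4: k = 160000 * 18 * 216 / (4 * 2571353)
k = 60.4818 uN/um


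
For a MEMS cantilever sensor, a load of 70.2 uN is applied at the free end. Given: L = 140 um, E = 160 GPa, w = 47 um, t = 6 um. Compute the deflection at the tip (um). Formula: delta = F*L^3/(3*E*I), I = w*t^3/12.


Step 1: Calculate the second moment of area.
I = w * t^3 / 12 = 47 * 6^3 / 12 = 846.0 um^4
Step 2: Convert E to consistent units (1 GPa = 1000 uN/um^2).
E = 160 GPa = 160000 uN/um^2
Step 3: Calculate tip deflection.
delta = F * L^3 / (3 * E * I)
delta = 70.2 * 140^3 / (3 * 160000 * 846.0)
delta = 0.4744 um


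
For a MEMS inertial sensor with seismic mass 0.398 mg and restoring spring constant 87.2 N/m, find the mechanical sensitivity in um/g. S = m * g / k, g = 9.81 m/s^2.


Step 1: Convert mass: m = 0.398 mg = 3.98e-07 kg
Step 2: S = m * g / k = 3.98e-07 * 9.81 / 87.2
Step 3: S = 4.48e-08 m/g
Step 4: Convert to um/g: S = 0.045 um/g


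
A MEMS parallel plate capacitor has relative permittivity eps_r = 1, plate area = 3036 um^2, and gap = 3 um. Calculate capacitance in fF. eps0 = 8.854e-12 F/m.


Step 1: Convert area to m^2: A = 3036e-12 m^2
Step 2: Convert gap to m: d = 3e-6 m
Step 3: C = eps0 * eps_r * A / d
C = 8.854e-12 * 1 * 3036e-12 / 3e-6
Step 4: Convert to fF (multiply by 1e15).
C = 8.96 fF


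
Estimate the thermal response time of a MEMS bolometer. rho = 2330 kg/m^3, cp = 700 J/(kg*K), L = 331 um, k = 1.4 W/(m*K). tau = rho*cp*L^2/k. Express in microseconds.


Step 1: Convert L to m: L = 331e-6 m
Step 2: L^2 = (331e-6)^2 = 1.09561e-07 m^2
Step 3: tau = 2330 * 700 * 1.09561e-07 / 1.4 = 1.27638565e-01 s
Step 4: Convert to microseconds (multiply by 1e6).
tau = 127638.565 us


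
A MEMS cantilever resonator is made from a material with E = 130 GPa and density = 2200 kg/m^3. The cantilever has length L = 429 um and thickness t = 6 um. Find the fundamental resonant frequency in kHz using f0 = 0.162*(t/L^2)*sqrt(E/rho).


Step 1: Convert units to SI.
t_SI = 6e-6 m, L_SI = 429e-6 m
Step 2: Calculate sqrt(E/rho).
sqrt(130e9 / 2200) = 7687.06 m/s
Step 3: Compute f0.
f0 = 0.162 * 6e-6 / (429e-6)^2 * 7687.06 = 40598.7 Hz = 40.6 kHz


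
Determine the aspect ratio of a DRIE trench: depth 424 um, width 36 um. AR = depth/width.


Step 1: AR = depth / width
Step 2: AR = 424 / 36
AR = 11.8


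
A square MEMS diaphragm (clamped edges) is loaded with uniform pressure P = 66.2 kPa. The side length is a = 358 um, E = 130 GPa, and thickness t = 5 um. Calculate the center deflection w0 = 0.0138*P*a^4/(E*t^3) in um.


Step 1: Convert pressure to compatible units (E is in GPa, so P in GPa).
P = 66.2 kPa = 66.2e-6 GPa
Step 2: Compute numerator: 0.0138 * P * a^4.
a^4 = 358^4 = 16426010896
numerator = 0.0138 * 66.2e-6 * 16426010896 = 1.50061e+04
Step 3: Compute denominator: E * t^3 = 130 * 5^3 = 16250
Step 4: w0 = numerator / denominator = 1.50061e+04 / 16250 = 0.9235 um
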